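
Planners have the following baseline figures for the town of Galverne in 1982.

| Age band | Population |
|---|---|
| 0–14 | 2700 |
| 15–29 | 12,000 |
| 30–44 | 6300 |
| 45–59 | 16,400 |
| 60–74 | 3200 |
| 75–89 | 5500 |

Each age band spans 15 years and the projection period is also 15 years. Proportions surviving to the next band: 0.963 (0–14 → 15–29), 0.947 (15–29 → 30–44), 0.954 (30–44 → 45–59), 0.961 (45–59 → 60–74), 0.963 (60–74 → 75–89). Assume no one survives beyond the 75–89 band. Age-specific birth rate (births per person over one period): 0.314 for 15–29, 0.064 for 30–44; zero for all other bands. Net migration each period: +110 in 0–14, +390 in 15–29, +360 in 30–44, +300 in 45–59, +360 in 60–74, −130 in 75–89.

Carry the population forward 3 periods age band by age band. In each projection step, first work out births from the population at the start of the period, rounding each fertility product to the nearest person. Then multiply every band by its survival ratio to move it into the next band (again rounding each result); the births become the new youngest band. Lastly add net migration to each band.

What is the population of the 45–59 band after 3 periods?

After projecting period 1:
Births: 12000 * 0.314 = 3768 ; 6300 * 0.064 = 403 → total 4171
15–29: 2700 * 0.963 = 2600
30–44: 12000 * 0.947 = 11364
45–59: 6300 * 0.954 = 6010
60–74: 16400 * 0.961 = 15760
75–89: 3200 * 0.963 = 3082
Net migration: 0–14 + 110 → 4281; 15–29 + 390 → 2990; 30–44 + 360 → 11724; 45–59 + 300 → 6310; 60–74 + 360 → 16120; 75–89 − 130 → 2952
Giving 4281 / 2990 / 11724 / 6310 / 16120 / 2952.
After projecting period 2:
Births: 2990 * 0.314 = 939 ; 11724 * 0.064 = 750 → total 1689
15–29: 4281 * 0.963 = 4123
30–44: 2990 * 0.947 = 2832
45–59: 11724 * 0.954 = 11185
60–74: 6310 * 0.961 = 6064
75–89: 16120 * 0.963 = 15524
Net migration: 0–14 + 110 → 1799; 15–29 + 390 → 4513; 30–44 + 360 → 3192; 45–59 + 300 → 11485; 60–74 + 360 → 6424; 75–89 − 130 → 15394
Giving 1799 / 4513 / 3192 / 11485 / 6424 / 15394.
After projecting period 3:
Births: 4513 * 0.314 = 1417 ; 3192 * 0.064 = 204 → total 1621
15–29: 1799 * 0.963 = 1732
30–44: 4513 * 0.947 = 4274
45–59: 3192 * 0.954 = 3045
60–74: 11485 * 0.961 = 11037
75–89: 6424 * 0.963 = 6186
Net migration: 0–14 + 110 → 1731; 15–29 + 390 → 2122; 30–44 + 360 → 4634; 45–59 + 300 → 3345; 60–74 + 360 → 11397; 75–89 − 130 → 6056
Giving 1731 / 2122 / 4634 / 3345 / 11397 / 6056.

3345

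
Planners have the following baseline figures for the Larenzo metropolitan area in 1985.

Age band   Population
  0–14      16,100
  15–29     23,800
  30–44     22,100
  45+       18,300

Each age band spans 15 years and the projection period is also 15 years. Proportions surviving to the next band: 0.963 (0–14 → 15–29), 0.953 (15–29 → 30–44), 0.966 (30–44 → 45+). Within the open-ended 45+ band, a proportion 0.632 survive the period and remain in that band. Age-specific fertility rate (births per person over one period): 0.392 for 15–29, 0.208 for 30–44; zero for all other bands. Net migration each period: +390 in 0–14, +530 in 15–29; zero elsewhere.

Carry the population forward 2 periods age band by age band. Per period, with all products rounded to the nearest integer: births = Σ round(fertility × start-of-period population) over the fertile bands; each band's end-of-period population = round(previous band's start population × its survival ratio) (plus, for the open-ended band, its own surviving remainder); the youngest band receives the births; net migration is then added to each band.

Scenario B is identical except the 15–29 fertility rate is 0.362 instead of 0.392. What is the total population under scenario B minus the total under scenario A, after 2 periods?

— Period 1 —
Births: 23800 × 0.392 = 9330, 22100 × 0.208 = 4597 → 13927
15–29: 16100 × 0.963 = 15504
30–44: 23800 × 0.953 = 22681
45+: 22100 × 0.966 + 18300 × 0.632 = 21349 + 11566 = 32915
Net migration: 0–14 + 390 → 14317; 15–29 + 530 → 16034
End of period: [14317, 16034, 22681, 32915]
— Period 2 —
Births: 16034 × 0.392 = 6285, 22681 × 0.208 = 4718 → 11003
15–29: 14317 × 0.963 = 13787
30–44: 16034 × 0.953 = 15280
45+: 22681 × 0.966 + 32915 × 0.632 = 21910 + 20802 = 42712
Net migration: 0–14 + 390 → 11393; 15–29 + 530 → 14317
End of period: [11393, 14317, 15280, 42712]
Scenario A total after 2 periods: 83702
Scenario B projection —
— Period 1 —
Births: 23800 × 0.362 = 8616, 22100 × 0.208 = 4597 → 13213
15–29: 16100 × 0.963 = 15504
30–44: 23800 × 0.953 = 22681
45+: 22100 × 0.966 + 18300 × 0.632 = 21349 + 11566 = 32915
Net migration: 0–14 + 390 → 13603; 15–29 + 530 → 16034
End of period: [13603, 16034, 22681, 32915]
— Period 2 —
Births: 16034 × 0.362 = 5804, 22681 × 0.208 = 4718 → 10522
15–29: 13603 × 0.963 = 13100
30–44: 16034 × 0.953 = 15280
45+: 22681 × 0.966 + 32915 × 0.632 = 21910 + 20802 = 42712
Net migration: 0–14 + 390 → 10912; 15–29 + 530 → 13630
End of period: [10912, 13630, 15280, 42712]
Scenario B total after 2 periods: 82534
Difference B − A = 82534 − 83702 = -1168

-1168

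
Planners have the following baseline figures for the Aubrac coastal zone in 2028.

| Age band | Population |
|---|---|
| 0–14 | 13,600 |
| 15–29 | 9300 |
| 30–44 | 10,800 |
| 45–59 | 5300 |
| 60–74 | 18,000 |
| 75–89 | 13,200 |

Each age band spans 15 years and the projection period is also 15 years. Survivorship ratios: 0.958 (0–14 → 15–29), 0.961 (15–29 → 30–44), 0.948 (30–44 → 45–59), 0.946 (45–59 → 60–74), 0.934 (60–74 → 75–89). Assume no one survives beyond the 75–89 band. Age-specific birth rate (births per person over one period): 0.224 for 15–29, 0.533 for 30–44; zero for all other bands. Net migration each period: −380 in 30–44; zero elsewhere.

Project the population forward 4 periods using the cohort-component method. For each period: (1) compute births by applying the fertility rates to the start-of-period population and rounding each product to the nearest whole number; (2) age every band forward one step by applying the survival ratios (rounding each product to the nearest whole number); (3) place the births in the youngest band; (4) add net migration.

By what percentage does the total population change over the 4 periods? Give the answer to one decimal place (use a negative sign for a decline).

-37.2

Numbering the groups 1..6 from youngest to oldest:
Period 1.
Births: 9300 × 0.224 = 2083 ; 10800 × 0.533 = 5756 — total 7839
Group 2: 13600 × 0.958 = 13029
Group 3: 9300 × 0.961 = 8937
Group 4: 10800 × 0.948 = 10238
Group 5: 5300 × 0.946 = 5014
Group 6: 18000 × 0.934 = 16812
Net migration: Group 3 − 380 → 8557
Giving 7839 / 13029 / 8557 / 10238 / 5014 / 16812.
Period 2.
Births: 13029 × 0.224 = 2918 ; 8557 × 0.533 = 4561 — total 7479
Group 2: 7839 × 0.958 = 7510
Group 3: 13029 × 0.961 = 12521
Group 4: 8557 × 0.948 = 8112
Group 5: 10238 × 0.946 = 9685
Group 6: 5014 × 0.934 = 4683
Net migration: Group 3 − 380 → 12141
Giving 7479 / 7510 / 12141 / 8112 / 9685 / 4683.
Period 3.
Births: 7510 × 0.224 = 1682 ; 12141 × 0.533 = 6471 — total 8153
Group 2: 7479 × 0.958 = 7165
Group 3: 7510 × 0.961 = 7217
Group 4: 12141 × 0.948 = 11510
Group 5: 8112 × 0.946 = 7674
Group 6: 9685 × 0.934 = 9046
Net migration: Group 3 − 380 → 6837
Giving 8153 / 7165 / 6837 / 11510 / 7674 / 9046.
Period 4.
Births: 7165 × 0.224 = 1605 ; 6837 × 0.533 = 3644 — total 5249
Group 2: 8153 × 0.958 = 7811
Group 3: 7165 × 0.961 = 6886
Group 4: 6837 × 0.948 = 6481
Group 5: 11510 × 0.946 = 10888
Group 6: 7674 × 0.934 = 7168
Net migration: Group 3 − 380 → 6506
Giving 5249 / 7811 / 6506 / 6481 / 10888 / 7168.
Total: 70200 → 44103; change = -26097; percentage change = -37.2%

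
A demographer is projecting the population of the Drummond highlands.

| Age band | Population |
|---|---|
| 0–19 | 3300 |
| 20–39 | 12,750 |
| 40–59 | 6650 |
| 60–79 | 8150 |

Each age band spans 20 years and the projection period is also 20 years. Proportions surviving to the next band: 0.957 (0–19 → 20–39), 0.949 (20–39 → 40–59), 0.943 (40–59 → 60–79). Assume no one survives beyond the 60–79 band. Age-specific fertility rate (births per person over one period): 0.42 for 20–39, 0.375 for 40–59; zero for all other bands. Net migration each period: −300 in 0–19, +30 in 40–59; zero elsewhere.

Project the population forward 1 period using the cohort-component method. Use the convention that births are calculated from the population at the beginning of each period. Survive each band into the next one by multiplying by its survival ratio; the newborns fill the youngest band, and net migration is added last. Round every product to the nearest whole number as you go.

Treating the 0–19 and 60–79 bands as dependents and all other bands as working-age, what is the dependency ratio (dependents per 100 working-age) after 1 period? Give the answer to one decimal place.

90.4

Let group 1 be 0–19 through group 4 = 60–79.
Period 1.
Births: 12750 × 0.42 = 5355, 6650 × 0.375 = 2494 → 7849
Group 2: 3300 × 0.957 = 3158
Group 3: 12750 × 0.949 = 12100
Group 4: 6650 × 0.943 = 6271
Net migration: Group 1 − 300 → 7549; Group 3 + 30 → 12130
End of period: [7549, 3158, 12130, 6271]
Dependents (band 0–19 + band 60–79) = 7549 + 6271 = 13820; working-age = 15288; ratio = 13820/15288 × 100 = 90.4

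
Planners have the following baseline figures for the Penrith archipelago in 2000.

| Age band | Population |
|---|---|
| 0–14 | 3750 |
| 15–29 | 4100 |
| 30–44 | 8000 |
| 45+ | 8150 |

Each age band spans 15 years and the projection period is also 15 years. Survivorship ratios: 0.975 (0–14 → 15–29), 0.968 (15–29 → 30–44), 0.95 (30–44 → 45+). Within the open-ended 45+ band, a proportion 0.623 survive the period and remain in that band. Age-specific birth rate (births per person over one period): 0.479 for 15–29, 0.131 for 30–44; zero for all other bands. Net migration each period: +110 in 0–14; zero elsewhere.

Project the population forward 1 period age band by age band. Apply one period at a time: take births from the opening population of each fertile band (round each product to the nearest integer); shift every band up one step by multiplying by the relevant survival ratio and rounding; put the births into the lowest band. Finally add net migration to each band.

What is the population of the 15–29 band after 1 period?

3656

After projecting period 1:
Births: 4100 * 0.479 = 1964 ; 8000 * 0.131 = 1048 → total 3012
15–29: 3750 * 0.975 = 3656
30–44: 4100 * 0.968 = 3969
45+: 8000 * 0.95 + 8150 * 0.623 = 7600 + 5077 = 12677
Net migration: 0–14 + 110 → 3122
Giving 3122 / 3656 / 3969 / 12677.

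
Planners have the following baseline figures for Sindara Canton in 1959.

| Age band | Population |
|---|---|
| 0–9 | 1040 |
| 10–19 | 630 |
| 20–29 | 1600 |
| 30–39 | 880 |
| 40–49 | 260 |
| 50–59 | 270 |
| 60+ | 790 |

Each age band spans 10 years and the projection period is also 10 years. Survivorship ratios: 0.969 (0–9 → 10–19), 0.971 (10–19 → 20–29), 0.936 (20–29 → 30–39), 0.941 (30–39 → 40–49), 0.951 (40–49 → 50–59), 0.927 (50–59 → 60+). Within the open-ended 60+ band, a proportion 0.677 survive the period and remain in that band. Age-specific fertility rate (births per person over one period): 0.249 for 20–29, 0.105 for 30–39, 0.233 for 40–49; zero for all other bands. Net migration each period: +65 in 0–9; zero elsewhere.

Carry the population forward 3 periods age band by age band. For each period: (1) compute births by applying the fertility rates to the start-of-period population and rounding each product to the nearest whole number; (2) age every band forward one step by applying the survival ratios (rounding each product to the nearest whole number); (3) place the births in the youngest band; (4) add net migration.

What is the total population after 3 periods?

[period 1]
Births: 1600 * 0.249 = 398 ; 880 * 0.105 = 92 ; 260 * 0.233 = 61 ⇒ total 551
10–19: 1040 * 0.969 = 1008
20–29: 630 * 0.971 = 612
30–39: 1600 * 0.936 = 1498
40–49: 880 * 0.941 = 828
50–59: 260 * 0.951 = 247
60+: 270 * 0.927 + 790 * 0.677 = 250 + 535 = 785
Net migration: 0–9 + 65 → 616
Giving 616 / 1008 / 612 / 1498 / 828 / 247 / 785.
[period 2]
Births: 612 * 0.249 = 152 ; 1498 * 0.105 = 157 ; 828 * 0.233 = 193 ⇒ total 502
10–19: 616 * 0.969 = 597
20–29: 1008 * 0.971 = 979
30–39: 612 * 0.936 = 573
40–49: 1498 * 0.941 = 1410
50–59: 828 * 0.951 = 787
60+: 247 * 0.927 + 785 * 0.677 = 229 + 531 = 760
Net migration: 0–9 + 65 → 567
Giving 567 / 597 / 979 / 573 / 1410 / 787 / 760.
[period 3]
Births: 979 * 0.249 = 244 ; 573 * 0.105 = 60 ; 1410 * 0.233 = 329 ⇒ total 633
10–19: 567 * 0.969 = 549
20–29: 597 * 0.971 = 580
30–39: 979 * 0.936 = 916
40–49: 573 * 0.941 = 539
50–59: 1410 * 0.951 = 1341
60+: 787 * 0.927 + 760 * 0.677 = 730 + 515 = 1245
Net migration: 0–9 + 65 → 698
Giving 698 / 549 / 580 / 916 / 539 / 1341 / 1245.
Total after period 3: 698 + 549 + 580 + 916 + 539 + 1341 + 1245 = 5868

5868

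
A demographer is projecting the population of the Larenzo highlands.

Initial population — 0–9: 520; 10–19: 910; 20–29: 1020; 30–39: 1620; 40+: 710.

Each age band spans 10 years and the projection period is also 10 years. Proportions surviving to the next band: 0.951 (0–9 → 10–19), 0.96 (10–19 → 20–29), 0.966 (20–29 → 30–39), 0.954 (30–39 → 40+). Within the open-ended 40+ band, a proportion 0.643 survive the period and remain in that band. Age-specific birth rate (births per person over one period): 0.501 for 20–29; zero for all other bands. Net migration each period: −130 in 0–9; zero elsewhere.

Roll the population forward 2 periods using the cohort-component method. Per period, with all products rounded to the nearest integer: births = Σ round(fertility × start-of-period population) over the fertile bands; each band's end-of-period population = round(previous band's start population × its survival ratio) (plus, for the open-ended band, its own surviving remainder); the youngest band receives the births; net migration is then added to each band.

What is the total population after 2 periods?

Period 1:
Births: 1020 × 0.501 = 511
10–19: 520 × 0.951 = 495
20–29: 910 × 0.96 = 874
30–39: 1020 × 0.966 = 985
40+: 1620 × 0.954 + 710 × 0.643 = 1545 + 457 = 2002
Net migration: 0–9 − 130 → 381
End of period: [381, 495, 874, 985, 2002]
Period 2:
Births: 874 × 0.501 = 438
10–19: 381 × 0.951 = 362
20–29: 495 × 0.96 = 475
30–39: 874 × 0.966 = 844
40+: 985 × 0.954 + 2002 × 0.643 = 940 + 1287 = 2227
Net migration: 0–9 − 130 → 308
End of period: [308, 362, 475, 844, 2227]
Total after period 2: 308 + 362 + 475 + 844 + 2227 = 4216

4216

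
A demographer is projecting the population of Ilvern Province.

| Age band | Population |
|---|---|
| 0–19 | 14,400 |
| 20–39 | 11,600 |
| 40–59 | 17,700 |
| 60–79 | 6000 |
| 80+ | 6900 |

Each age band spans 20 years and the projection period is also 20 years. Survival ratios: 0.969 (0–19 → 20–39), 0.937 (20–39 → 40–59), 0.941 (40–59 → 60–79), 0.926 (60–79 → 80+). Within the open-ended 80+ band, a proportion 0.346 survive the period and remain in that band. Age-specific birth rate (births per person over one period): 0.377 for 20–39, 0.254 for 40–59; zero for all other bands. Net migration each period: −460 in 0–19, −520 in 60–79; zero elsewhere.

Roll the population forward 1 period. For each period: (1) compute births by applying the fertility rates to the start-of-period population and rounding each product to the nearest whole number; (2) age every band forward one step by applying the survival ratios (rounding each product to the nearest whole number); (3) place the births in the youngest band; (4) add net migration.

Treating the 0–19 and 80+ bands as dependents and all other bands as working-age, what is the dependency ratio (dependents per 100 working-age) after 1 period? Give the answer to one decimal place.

Numbering the bands 1..5 from youngest to oldest:
[period 1]
Births: 11600 × 0.377 = 4373  |  17700 × 0.254 = 4496 — total 8869
Band 2: 14400 × 0.969 = 13954
Band 3: 11600 × 0.937 = 10869
Band 4: 17700 × 0.941 = 16656
Band 5: 6000 × 0.926 + 6900 × 0.346 = 5556 + 2387 = 7943
Net migration: Band 1 − 460 → 8409; Band 4 − 520 → 16136
Giving 8409 / 13954 / 10869 / 16136 / 7943.
Dependents (band 0–19 + band 80+) = 8409 + 7943 = 16352; working-age = 40959; ratio = 16352/40959 × 100 = 39.9

39.9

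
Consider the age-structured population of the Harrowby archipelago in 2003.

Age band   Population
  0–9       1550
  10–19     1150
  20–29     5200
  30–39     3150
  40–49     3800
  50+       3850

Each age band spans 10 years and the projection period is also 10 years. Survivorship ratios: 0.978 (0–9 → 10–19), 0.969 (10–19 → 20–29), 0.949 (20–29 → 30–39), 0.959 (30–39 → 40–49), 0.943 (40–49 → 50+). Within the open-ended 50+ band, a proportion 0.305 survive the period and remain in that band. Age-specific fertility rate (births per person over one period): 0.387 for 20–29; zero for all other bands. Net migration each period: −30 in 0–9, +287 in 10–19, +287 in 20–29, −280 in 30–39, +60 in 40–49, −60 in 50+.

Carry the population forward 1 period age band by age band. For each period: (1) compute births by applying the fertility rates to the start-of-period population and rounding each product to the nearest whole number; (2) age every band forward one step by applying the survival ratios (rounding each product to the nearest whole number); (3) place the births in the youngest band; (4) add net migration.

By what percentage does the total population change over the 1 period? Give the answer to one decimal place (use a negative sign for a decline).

[period 1]
Births: 5200 * 0.387 = 2012
10–19: 1550 * 0.978 = 1516
20–29: 1150 * 0.969 = 1114
30–39: 5200 * 0.949 = 4935
40–49: 3150 * 0.959 = 3021
50+: 3800 * 0.943 + 3850 * 0.305 = 3583 + 1174 = 4757
Net migration: 0–9 − 30 → 1982; 10–19 + 287 → 1803; 20–29 + 287 → 1401; 30–39 − 280 → 4655; 40–49 + 60 → 3081; 50+ − 60 → 4697
→ [1982, 1803, 1401, 4655, 3081, 4697]
Total: 18700 → 17619; change = -1081; percentage change = -5.8%

-5.8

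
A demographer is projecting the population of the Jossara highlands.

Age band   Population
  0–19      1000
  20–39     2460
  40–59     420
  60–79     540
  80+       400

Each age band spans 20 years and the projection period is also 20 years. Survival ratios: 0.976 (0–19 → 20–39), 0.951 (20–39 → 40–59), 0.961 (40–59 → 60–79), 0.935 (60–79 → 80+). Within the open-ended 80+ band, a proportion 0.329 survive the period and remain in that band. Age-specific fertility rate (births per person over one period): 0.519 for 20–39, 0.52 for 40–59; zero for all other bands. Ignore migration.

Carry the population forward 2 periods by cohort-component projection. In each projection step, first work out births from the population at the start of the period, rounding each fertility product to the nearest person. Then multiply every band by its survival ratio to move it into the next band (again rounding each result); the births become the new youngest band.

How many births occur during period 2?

After projecting period 1:
Births: 2460 × 0.519 = 1277 ; 420 × 0.52 = 218 ⇒ total 1495
20–39: 1000 × 0.976 = 976
40–59: 2460 × 0.951 = 2339
60–79: 420 × 0.961 = 404
80+: 540 × 0.935 + 400 × 0.329 = 505 + 132 = 637
→ [1495, 976, 2339, 404, 637]
After projecting period 2:
Births: 976 × 0.519 = 507 ; 2339 × 0.52 = 1216 ⇒ total 1723
20–39: 1495 × 0.976 = 1459
40–59: 976 × 0.951 = 928
60–79: 2339 × 0.961 = 2248
80+: 404 × 0.935 + 637 × 0.329 = 378 + 210 = 588
→ [1723, 1459, 928, 2248, 588]

1723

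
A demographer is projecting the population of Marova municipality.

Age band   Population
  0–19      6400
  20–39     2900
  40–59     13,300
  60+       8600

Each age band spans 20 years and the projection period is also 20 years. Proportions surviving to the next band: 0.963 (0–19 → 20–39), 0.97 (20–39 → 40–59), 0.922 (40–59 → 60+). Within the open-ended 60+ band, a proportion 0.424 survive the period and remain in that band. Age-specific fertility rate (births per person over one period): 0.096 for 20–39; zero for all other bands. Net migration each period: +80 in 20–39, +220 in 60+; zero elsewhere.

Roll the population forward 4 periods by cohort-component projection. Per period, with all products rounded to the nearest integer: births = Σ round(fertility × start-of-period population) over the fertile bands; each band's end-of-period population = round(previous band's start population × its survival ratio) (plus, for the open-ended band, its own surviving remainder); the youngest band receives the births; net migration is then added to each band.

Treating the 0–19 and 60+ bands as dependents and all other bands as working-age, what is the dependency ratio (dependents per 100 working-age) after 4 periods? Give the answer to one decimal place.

[period 1]
Births: 2900 × 0.096 = 278
20–39: 6400 × 0.963 = 6163
40–59: 2900 × 0.97 = 2813
60+: 13300 × 0.922 + 8600 × 0.424 = 12263 + 3646 = 15909
Net migration: 20–39 + 80 → 6243; 60+ + 220 → 16129
Population now: 0–19=278, 20–39=6243, 40–59=2813, 60+=16129
[period 2]
Births: 6243 × 0.096 = 599
20–39: 278 × 0.963 = 268
40–59: 6243 × 0.97 = 6056
60+: 2813 × 0.922 + 16129 × 0.424 = 2594 + 6839 = 9433
Net migration: 20–39 + 80 → 348; 60+ + 220 → 9653
Population now: 0–19=599, 20–39=348, 40–59=6056, 60+=9653
[period 3]
Births: 348 × 0.096 = 33
20–39: 599 × 0.963 = 577
40–59: 348 × 0.97 = 338
60+: 6056 × 0.922 + 9653 × 0.424 = 5584 + 4093 = 9677
Net migration: 20–39 + 80 → 657; 60+ + 220 → 9897
Population now: 0–19=33, 20–39=657, 40–59=338, 60+=9897
[period 4]
Births: 657 × 0.096 = 63
20–39: 33 × 0.963 = 32
40–59: 657 × 0.97 = 637
60+: 338 × 0.922 + 9897 × 0.424 = 312 + 4196 = 4508
Net migration: 20–39 + 80 → 112; 60+ + 220 → 4728
Population now: 0–19=63, 20–39=112, 40–59=637, 60+=4728
Dependents (band 0–19 + band 60+) = 63 + 4728 = 4791; working-age = 749; ratio = 4791/749 × 100 = 639.7

639.7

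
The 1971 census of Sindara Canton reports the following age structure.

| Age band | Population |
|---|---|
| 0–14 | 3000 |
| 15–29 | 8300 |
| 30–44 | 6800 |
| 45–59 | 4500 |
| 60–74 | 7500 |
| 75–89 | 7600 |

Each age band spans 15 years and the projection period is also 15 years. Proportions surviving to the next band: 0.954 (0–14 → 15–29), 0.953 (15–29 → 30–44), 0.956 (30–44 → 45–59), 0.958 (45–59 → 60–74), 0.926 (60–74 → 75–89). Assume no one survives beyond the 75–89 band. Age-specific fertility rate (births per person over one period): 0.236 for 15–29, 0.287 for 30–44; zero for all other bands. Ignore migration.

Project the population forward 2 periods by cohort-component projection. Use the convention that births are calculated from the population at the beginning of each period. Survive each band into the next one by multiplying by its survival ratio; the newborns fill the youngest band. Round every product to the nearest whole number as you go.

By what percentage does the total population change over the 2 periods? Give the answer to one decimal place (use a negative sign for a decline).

-27.9

Let group 1 be 0–14 through group 6 = 75–89.
After projecting period 1:
Births: 8300 * 0.236 = 1959, 6800 * 0.287 = 1952 → 3911
Group 2: 3000 * 0.954 = 2862
Group 3: 8300 * 0.953 = 7910
Group 4: 6800 * 0.956 = 6501
Group 5: 4500 * 0.958 = 4311
Group 6: 7500 * 0.926 = 6945
Population now: 0–14=3911, 15–29=2862, 30–44=7910, 45–59=6501, 60–74=4311, 75–89=6945
After projecting period 2:
Births: 2862 * 0.236 = 675, 7910 * 0.287 = 2270 → 2945
Group 2: 3911 * 0.954 = 3731
Group 3: 2862 * 0.953 = 2727
Group 4: 7910 * 0.956 = 7562
Group 5: 6501 * 0.958 = 6228
Group 6: 4311 * 0.926 = 3992
Population now: 0–14=2945, 15–29=3731, 30–44=2727, 45–59=7562, 60–74=6228, 75–89=3992
Total: 37700 → 27185; change = -10515; percentage change = -27.9%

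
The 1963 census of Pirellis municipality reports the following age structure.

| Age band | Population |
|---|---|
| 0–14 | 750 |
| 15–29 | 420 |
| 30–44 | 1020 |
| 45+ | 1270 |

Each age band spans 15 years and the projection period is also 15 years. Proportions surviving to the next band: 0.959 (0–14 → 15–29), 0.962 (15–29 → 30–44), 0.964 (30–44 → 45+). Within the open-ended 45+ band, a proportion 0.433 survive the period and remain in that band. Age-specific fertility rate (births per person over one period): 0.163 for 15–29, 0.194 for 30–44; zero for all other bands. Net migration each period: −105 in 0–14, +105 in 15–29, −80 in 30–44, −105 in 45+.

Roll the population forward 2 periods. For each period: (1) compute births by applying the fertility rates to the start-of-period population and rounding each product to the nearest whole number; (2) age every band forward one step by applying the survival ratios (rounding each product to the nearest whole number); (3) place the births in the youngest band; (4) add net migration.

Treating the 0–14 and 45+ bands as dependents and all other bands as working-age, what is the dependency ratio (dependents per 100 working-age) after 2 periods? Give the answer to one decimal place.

Numbering the bands 1..4 from youngest to oldest:
[period 1]
Births: 420 × 0.163 = 68 ; 1020 × 0.194 = 198 → 266
Band 2: 750 × 0.959 = 719
Band 3: 420 × 0.962 = 404
Band 4: 1020 × 0.964 + 1270 × 0.433 = 983 + 550 = 1533
Net migration: Band 1 − 105 → 161; Band 2 + 105 → 824; Band 3 − 80 → 324; Band 4 − 105 → 1428
Population now: 0–14=161, 15–29=824, 30–44=324, 45+=1428
[period 2]
Births: 824 × 0.163 = 134 ; 324 × 0.194 = 63 → 197
Band 2: 161 × 0.959 = 154
Band 3: 824 × 0.962 = 793
Band 4: 324 × 0.964 + 1428 × 0.433 = 312 + 618 = 930
Net migration: Band 1 − 105 → 92; Band 2 + 105 → 259; Band 3 − 80 → 713; Band 4 − 105 → 825
Population now: 0–14=92, 15–29=259, 30–44=713, 45+=825
Dependents (band 0–14 + band 45+) = 92 + 825 = 917; working-age = 972; ratio = 917/972 × 100 = 94.3

94.3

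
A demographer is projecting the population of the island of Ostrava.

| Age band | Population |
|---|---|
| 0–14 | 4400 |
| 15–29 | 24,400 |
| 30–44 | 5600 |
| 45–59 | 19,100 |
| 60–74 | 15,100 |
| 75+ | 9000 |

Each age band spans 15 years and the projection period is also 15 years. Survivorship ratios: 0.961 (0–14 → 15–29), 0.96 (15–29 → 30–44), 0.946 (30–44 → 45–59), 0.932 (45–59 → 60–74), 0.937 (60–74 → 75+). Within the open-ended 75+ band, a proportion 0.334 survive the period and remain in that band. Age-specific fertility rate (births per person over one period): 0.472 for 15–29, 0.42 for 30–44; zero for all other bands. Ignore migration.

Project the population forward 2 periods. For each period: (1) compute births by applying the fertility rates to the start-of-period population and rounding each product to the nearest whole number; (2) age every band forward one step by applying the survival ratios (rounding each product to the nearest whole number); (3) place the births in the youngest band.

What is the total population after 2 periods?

78728

Numbering the bands 1..6 from youngest to oldest:
Period 1.
Births: 24400 × 0.472 = 11517, 5600 × 0.42 = 2352 ⇒ total 13869
Band 2: 4400 × 0.961 = 4228
Band 3: 24400 × 0.96 = 23424
Band 4: 5600 × 0.946 = 5298
Band 5: 19100 × 0.932 = 17801
Band 6: 15100 × 0.937 + 9000 × 0.334 = 14149 + 3006 = 17155
→ [13869, 4228, 23424, 5298, 17801, 17155]
Period 2.
Births: 4228 × 0.472 = 1996, 23424 × 0.42 = 9838 ⇒ total 11834
Band 2: 13869 × 0.961 = 13328
Band 3: 4228 × 0.96 = 4059
Band 4: 23424 × 0.946 = 22159
Band 5: 5298 × 0.932 = 4938
Band 6: 17801 × 0.937 + 17155 × 0.334 = 16680 + 5730 = 22410
→ [11834, 13328, 4059, 22159, 4938, 22410]
Total after period 2: 11834 + 13328 + 4059 + 22159 + 4938 + 22410 = 78728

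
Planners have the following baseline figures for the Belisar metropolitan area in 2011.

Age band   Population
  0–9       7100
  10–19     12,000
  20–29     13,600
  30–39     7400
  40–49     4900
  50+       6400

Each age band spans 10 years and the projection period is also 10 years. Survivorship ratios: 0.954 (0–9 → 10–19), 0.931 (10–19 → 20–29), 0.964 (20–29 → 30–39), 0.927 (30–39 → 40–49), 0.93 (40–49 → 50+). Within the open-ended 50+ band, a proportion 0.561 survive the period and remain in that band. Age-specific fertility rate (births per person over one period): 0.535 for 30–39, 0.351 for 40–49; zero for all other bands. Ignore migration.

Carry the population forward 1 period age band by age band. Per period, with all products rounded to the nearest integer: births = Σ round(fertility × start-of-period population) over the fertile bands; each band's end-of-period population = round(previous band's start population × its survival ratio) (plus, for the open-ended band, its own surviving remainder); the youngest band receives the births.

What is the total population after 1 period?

— Period 1 —
Births: 7400 × 0.535 = 3959, 4900 × 0.351 = 1720 — total 5679
10–19: 7100 × 0.954 = 6773
20–29: 12000 × 0.931 = 11172
30–39: 13600 × 0.964 = 13110
40–49: 7400 × 0.927 = 6860
50+: 4900 × 0.93 + 6400 × 0.561 = 4557 + 3590 = 8147
End of period: [5679, 6773, 11172, 13110, 6860, 8147]
Total after period 1: 5679 + 6773 + 11172 + 13110 + 6860 + 8147 = 51741

51741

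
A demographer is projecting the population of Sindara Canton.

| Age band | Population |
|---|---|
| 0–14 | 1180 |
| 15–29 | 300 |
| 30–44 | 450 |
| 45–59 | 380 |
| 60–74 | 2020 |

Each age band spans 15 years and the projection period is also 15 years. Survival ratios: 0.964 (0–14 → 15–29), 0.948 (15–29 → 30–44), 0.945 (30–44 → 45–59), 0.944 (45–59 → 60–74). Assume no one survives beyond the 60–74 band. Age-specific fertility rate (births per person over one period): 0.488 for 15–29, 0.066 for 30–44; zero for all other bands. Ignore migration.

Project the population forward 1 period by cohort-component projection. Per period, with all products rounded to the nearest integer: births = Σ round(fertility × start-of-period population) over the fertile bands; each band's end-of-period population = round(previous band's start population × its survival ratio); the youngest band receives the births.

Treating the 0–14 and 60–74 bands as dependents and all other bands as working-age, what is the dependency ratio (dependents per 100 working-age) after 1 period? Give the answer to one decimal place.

29.0

Call the bands 1 to 5, youngest first.
Period 1.
Births: 300 × 0.488 = 146 ; 450 × 0.066 = 30 — total 176
Band 2: 1180 × 0.964 = 1138
Band 3: 300 × 0.948 = 284
Band 4: 450 × 0.945 = 425
Band 5: 380 × 0.944 = 359
Population now: 0–14=176, 15–29=1138, 30–44=284, 45–59=425, 60–74=359
Dependents (band 0–14 + band 60–74) = 176 + 359 = 535; working-age = 1847; ratio = 535/1847 × 100 = 29.0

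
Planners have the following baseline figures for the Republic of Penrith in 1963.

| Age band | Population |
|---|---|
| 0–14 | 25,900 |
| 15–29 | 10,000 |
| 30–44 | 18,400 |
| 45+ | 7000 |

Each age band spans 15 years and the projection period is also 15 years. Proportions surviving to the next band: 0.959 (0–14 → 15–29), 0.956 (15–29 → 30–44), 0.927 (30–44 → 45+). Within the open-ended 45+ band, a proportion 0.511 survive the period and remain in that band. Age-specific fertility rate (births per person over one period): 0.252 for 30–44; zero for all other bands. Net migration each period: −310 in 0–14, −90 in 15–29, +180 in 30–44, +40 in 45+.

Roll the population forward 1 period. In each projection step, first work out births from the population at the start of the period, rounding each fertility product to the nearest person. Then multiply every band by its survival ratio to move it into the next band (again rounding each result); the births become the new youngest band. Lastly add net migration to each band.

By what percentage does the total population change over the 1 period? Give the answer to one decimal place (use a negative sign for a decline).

-3.0

Period 1:
Births: 18400 × 0.252 = 4637
15–29: 25900 × 0.959 = 24838
30–44: 10000 × 0.956 = 9560
45+: 18400 × 0.927 + 7000 × 0.511 = 17057 + 3577 = 20634
Net migration: 0–14 − 310 → 4327; 15–29 − 90 → 24748; 30–44 + 180 → 9740; 45+ + 40 → 20674
→ [4327, 24748, 9740, 20674]
Total: 61300 → 59489; change = -1811; percentage change = -3.0%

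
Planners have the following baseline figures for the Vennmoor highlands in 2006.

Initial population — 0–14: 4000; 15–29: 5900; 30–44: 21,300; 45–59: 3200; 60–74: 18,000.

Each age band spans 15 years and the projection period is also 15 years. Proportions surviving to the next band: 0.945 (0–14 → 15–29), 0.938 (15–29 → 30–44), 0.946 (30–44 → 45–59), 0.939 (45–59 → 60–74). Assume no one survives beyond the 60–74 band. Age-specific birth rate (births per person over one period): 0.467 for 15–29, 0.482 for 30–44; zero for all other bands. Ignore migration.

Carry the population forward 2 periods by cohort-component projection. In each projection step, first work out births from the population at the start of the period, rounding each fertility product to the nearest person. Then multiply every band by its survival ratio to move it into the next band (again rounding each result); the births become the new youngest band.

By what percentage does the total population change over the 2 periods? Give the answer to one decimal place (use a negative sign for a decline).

-15.2

Let group 1 be 0–14 through group 5 = 60–74.
— Period 1 —
Births: 5900 × 0.467 = 2755  |  21300 × 0.482 = 10267 → total 13022
Group 2: 4000 × 0.945 = 3780
Group 3: 5900 × 0.938 = 5534
Group 4: 21300 × 0.946 = 20150
Group 5: 3200 × 0.939 = 3005
Population now: 0–14=13022, 15–29=3780, 30–44=5534, 45–59=20150, 60–74=3005
— Period 2 —
Births: 3780 × 0.467 = 1765  |  5534 × 0.482 = 2667 → total 4432
Group 2: 13022 × 0.945 = 12306
Group 3: 3780 × 0.938 = 3546
Group 4: 5534 × 0.946 = 5235
Group 5: 20150 × 0.939 = 18921
Population now: 0–14=4432, 15–29=12306, 30–44=3546, 45–59=5235, 60–74=18921
Total: 52400 → 44440; change = -7960; percentage change = -15.2%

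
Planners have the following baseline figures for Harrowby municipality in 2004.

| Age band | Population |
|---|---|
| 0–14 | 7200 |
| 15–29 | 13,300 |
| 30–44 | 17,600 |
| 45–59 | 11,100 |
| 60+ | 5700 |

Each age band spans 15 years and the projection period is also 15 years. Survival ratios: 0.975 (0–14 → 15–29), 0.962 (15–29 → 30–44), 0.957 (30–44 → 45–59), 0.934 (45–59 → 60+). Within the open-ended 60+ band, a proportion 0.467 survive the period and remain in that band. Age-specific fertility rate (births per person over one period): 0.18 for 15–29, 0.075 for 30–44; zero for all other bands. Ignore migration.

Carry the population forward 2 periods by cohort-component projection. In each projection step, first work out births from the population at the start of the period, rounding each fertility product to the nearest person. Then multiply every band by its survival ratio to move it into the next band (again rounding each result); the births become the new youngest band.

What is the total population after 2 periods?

Call the bands 1 to 5, youngest first.
— Period 1 —
Births: 13300 × 0.18 = 2394 ; 17600 × 0.075 = 1320 ⇒ total 3714
Band 2: 7200 × 0.975 = 7020
Band 3: 13300 × 0.962 = 12795
Band 4: 17600 × 0.957 = 16843
Band 5: 11100 × 0.934 + 5700 × 0.467 = 10367 + 2662 = 13029
Giving 3714 / 7020 / 12795 / 16843 / 13029.
— Period 2 —
Births: 7020 × 0.18 = 1264 ; 12795 × 0.075 = 960 ⇒ total 2224
Band 2: 3714 × 0.975 = 3621
Band 3: 7020 × 0.962 = 6753
Band 4: 12795 × 0.957 = 12245
Band 5: 16843 × 0.934 + 13029 × 0.467 = 15731 + 6085 = 21816
Giving 2224 / 3621 / 6753 / 12245 / 21816.
Total after period 2: 2224 + 3621 + 6753 + 12245 + 21816 = 46659

46659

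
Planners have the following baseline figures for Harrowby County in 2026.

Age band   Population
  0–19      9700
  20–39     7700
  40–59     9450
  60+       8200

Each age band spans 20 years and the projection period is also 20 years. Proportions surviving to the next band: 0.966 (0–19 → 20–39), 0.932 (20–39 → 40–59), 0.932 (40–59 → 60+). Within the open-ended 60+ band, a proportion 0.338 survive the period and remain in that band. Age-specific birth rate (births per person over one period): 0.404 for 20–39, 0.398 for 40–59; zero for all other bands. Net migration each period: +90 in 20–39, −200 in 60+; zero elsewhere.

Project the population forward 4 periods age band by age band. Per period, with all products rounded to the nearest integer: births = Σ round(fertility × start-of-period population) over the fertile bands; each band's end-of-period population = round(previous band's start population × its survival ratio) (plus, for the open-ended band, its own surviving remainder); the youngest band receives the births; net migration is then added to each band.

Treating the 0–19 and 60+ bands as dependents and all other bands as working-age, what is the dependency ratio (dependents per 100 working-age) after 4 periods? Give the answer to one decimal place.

After projecting period 1:
Births: 7700 × 0.404 = 3111, 9450 × 0.398 = 3761 ⇒ total 6872
20–39: 9700 × 0.966 = 9370
40–59: 7700 × 0.932 = 7176
60+: 9450 × 0.932 + 8200 × 0.338 = 8807 + 2772 = 11579
Net migration: 20–39 + 90 → 9460; 60+ − 200 → 11379
Population now: 0–19=6872, 20–39=9460, 40–59=7176, 60+=11379
After projecting period 2:
Births: 9460 × 0.404 = 3822, 7176 × 0.398 = 2856 ⇒ total 6678
20–39: 6872 × 0.966 = 6638
40–59: 9460 × 0.932 = 8817
60+: 7176 × 0.932 + 11379 × 0.338 = 6688 + 3846 = 10534
Net migration: 20–39 + 90 → 6728; 60+ − 200 → 10334
Population now: 0–19=6678, 20–39=6728, 40–59=8817, 60+=10334
After projecting period 3:
Births: 6728 × 0.404 = 2718, 8817 × 0.398 = 3509 ⇒ total 6227
20–39: 6678 × 0.966 = 6451
40–59: 6728 × 0.932 = 6270
60+: 8817 × 0.932 + 10334 × 0.338 = 8217 + 3493 = 11710
Net migration: 20–39 + 90 → 6541; 60+ − 200 → 11510
Population now: 0–19=6227, 20–39=6541, 40–59=6270, 60+=11510
After projecting period 4:
Births: 6541 × 0.404 = 2643, 6270 × 0.398 = 2495 ⇒ total 5138
20–39: 6227 × 0.966 = 6015
40–59: 6541 × 0.932 = 6096
60+: 6270 × 0.932 + 11510 × 0.338 = 5844 + 3890 = 9734
Net migration: 20–39 + 90 → 6105; 60+ − 200 → 9534
Population now: 0–19=5138, 20–39=6105, 40–59=6096, 60+=9534
Dependents (band 0–19 + band 60+) = 5138 + 9534 = 14672; working-age = 12201; ratio = 14672/12201 × 100 = 120.3

120.3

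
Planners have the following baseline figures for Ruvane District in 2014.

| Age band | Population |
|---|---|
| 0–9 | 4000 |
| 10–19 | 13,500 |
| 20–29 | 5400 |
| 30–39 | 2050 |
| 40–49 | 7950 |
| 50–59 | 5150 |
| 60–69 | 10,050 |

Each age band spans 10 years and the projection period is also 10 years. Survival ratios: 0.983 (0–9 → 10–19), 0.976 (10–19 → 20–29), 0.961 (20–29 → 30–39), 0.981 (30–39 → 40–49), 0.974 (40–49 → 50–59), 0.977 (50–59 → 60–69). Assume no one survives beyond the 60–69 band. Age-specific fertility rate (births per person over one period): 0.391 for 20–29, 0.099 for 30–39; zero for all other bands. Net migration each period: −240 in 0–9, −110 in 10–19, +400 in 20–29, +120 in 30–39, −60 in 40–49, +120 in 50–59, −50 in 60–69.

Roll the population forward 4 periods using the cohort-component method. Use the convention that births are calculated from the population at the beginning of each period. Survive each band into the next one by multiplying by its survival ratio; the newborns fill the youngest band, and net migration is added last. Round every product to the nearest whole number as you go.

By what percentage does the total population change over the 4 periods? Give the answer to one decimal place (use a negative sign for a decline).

-31.2

(Bands numbered youngest = 1 to oldest = 7.)
Period 1:
Births: 5400 × 0.391 = 2111, 2050 × 0.099 = 203 → total 2314
Band 2: 4000 × 0.983 = 3932
Band 3: 13500 × 0.976 = 13176
Band 4: 5400 × 0.961 = 5189
Band 5: 2050 × 0.981 = 2011
Band 6: 7950 × 0.974 = 7743
Band 7: 5150 × 0.977 = 5032
Net migration: Band 1 − 240 → 2074; Band 2 − 110 → 3822; Band 3 + 400 → 13576; Band 4 + 120 → 5309; Band 5 − 60 → 1951; Band 6 + 120 → 7863; Band 7 − 50 → 4982
→ [2074, 3822, 13576, 5309, 1951, 7863, 4982]
Period 2:
Births: 13576 × 0.391 = 5308, 5309 × 0.099 = 526 → total 5834
Band 2: 2074 × 0.983 = 2039
Band 3: 3822 × 0.976 = 3730
Band 4: 13576 × 0.961 = 13047
Band 5: 5309 × 0.981 = 5208
Band 6: 1951 × 0.974 = 1900
Band 7: 7863 × 0.977 = 7682
Net migration: Band 1 − 240 → 5594; Band 2 − 110 → 1929; Band 3 + 400 → 4130; Band 4 + 120 → 13167; Band 5 − 60 → 5148; Band 6 + 120 → 2020; Band 7 − 50 → 7632
→ [5594, 1929, 4130, 13167, 5148, 2020, 7632]
Period 3:
Births: 4130 × 0.391 = 1615, 13167 × 0.099 = 1304 → total 2919
Band 2: 5594 × 0.983 = 5499
Band 3: 1929 × 0.976 = 1883
Band 4: 4130 × 0.961 = 3969
Band 5: 13167 × 0.981 = 12917
Band 6: 5148 × 0.974 = 5014
Band 7: 2020 × 0.977 = 1974
Net migration: Band 1 − 240 → 2679; Band 2 − 110 → 5389; Band 3 + 400 → 2283; Band 4 + 120 → 4089; Band 5 − 60 → 12857; Band 6 + 120 → 5134; Band 7 − 50 → 1924
→ [2679, 5389, 2283, 4089, 12857, 5134, 1924]
Period 4:
Births: 2283 × 0.391 = 893, 4089 × 0.099 = 405 → total 1298
Band 2: 2679 × 0.983 = 2633
Band 3: 5389 × 0.976 = 5260
Band 4: 2283 × 0.961 = 2194
Band 5: 4089 × 0.981 = 4011
Band 6: 12857 × 0.974 = 12523
Band 7: 5134 × 0.977 = 5016
Net migration: Band 1 − 240 → 1058; Band 2 − 110 → 2523; Band 3 + 400 → 5660; Band 4 + 120 → 2314; Band 5 − 60 → 3951; Band 6 + 120 → 12643; Band 7 − 50 → 4966
→ [1058, 2523, 5660, 2314, 3951, 12643, 4966]
Total: 48100 → 33115; change = -14985; percentage change = -31.2%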